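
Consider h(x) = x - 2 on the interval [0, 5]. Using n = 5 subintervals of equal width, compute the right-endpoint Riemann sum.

Δx = (5 − 0)/5 = 1.
Right endpoints: 1, 2, 3, 4, 5.
h(1) = -1, h(2) = 0, h(3) = 1, h(4) = 2, h(5) = 3.
Sum = Δx · [h(1) + h(2) + h(3) + h(4) + h(5)].
Sum = 5.

5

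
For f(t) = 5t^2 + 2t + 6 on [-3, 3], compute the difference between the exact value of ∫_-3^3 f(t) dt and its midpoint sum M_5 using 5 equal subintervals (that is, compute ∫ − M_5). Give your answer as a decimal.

Exact integral: ∫_-3^3 f(t) dt = 126.
M_5 = 122.4.
Error = 126 − 122.4 = 3.6.

3.6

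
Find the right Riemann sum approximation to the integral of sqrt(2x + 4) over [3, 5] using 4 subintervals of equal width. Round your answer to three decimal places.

Δx = (5 − 3)/4 = 0.5.
Right endpoints: 3.5, 4, 4.5, 5.
f(3.5) ≈ 3.317, f(4) ≈ 3.464, f(4.5) ≈ 3.606, f(5) ≈ 3.742.
Sum = Δx · [f(3.5) + f(4) + f(4.5) + f(5)].
Sum ≈ 7.064.

7.064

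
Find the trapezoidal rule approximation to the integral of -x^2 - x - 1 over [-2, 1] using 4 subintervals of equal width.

Δx = (1 − (-2))/4 = 0.75.
f(-2) = -3, f(-1.25) = -1.3125, f(-0.5) = -0.75, f(0.25) = -1.3125, f(1) = -3.
T_4 = (Δx/2)·[f(x_0) + 2f(x_1) + 2f(x_2) + 2f(x_3) + f(x_4)].
Sum = -4.78125.

-4.78125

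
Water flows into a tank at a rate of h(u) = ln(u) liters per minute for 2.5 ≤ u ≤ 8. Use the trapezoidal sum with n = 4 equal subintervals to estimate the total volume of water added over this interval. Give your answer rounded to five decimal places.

Δu = (8 − 2.5)/4 = 1.375.
h(2.5) ≈ 0.91629, h(3.875) ≈ 1.35455, h(5.25) ≈ 1.65823, h(6.625) ≈ 1.89085, h(8) ≈ 2.07944.
T_4 = (Δu/2)·[h(u_0) + 2h(u_1) + 2h(u_2) + 2h(u_3) + h(u_4)].
Sum ≈ 8.80205.

8.80205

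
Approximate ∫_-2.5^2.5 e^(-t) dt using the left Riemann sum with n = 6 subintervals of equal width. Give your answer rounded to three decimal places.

Δt = (2.5 − (-2.5))/6 = 5/6.
Left endpoints: -2.5, -5/3, -5/6, 0, 5/6, 5/3.
f(-2.5) ≈ 12.182, f(-5/3) ≈ 5.294, f(-5/6) ≈ 2.301, f(0) ≈ 1.000, f(5/6) ≈ 0.435, f(5/3) ≈ 0.189.
Sum = Δt · [f(-2.5) + f(-5/3) + f(-5/6) + ...].
Sum ≈ 17.835.

17.835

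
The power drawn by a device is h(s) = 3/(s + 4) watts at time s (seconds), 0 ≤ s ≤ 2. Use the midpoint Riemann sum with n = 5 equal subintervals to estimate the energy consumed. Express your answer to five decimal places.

1.21570

Δs = (2 − 0)/5 = 0.4.
Midpoints: 0.2, 0.6, 1, 1.4, 1.8.
h(0.2) = 5/7, h(0.6) = 15/23, h(1) = 0.6, h(1.4) = 5/9, h(1.8) = 15/29.
Sum = Δs · [h(0.2) + h(0.6) + h(1) + h(1.4) + h(1.8)].
Sum ≈ 1.21570.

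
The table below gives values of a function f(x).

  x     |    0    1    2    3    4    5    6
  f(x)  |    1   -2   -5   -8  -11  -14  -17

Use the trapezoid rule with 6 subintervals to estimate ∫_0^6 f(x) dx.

-48

Δx = 1.
T_6 = (1/2)·[1 + 2·(-2) + 2·(-5) + 2·(-8) + 2·(-11) + 2·(-14) + (-17)] = -48.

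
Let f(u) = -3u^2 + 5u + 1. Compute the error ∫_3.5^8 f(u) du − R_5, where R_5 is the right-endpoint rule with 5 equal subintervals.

Exact integral: ∫_3.5^8 f(u) du = -335.25.
R_5 = -396.81.
Error = -335.25 − (-396.81) = 61.56.

61.56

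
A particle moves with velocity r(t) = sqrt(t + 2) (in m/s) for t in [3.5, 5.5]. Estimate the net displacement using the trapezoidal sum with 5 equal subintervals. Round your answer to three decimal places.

Δt = (5.5 − 3.5)/5 = 0.4.
r(3.5) ≈ 2.345, r(3.9) ≈ 2.429, r(4.3) ≈ 2.510, r(4.7) ≈ 2.588, r(5.1) ≈ 2.665, r(5.5) ≈ 2.739.
T_5 = (Δt/2)·[r(t_0) + 2r(t_1) + ... + 2r(t_{4}) + r(t_5)].
Sum ≈ 5.094.

5.094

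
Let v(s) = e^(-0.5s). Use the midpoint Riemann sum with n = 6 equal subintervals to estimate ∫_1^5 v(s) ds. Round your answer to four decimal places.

Δs = (5 − 1)/6 = 2/3.
Midpoints: 4/3, 2, 8/3, 10/3, 4, 14/3.
v(4/3) ≈ 0.5134, v(2) ≈ 0.3679, v(8/3) ≈ 0.2636, v(10/3) ≈ 0.1889, v(4) ≈ 0.1353, v(14/3) ≈ 0.0970.
Sum = Δs · [v(4/3) + v(2) + v(8/3) + ...].
Sum ≈ 1.0441.

1.0441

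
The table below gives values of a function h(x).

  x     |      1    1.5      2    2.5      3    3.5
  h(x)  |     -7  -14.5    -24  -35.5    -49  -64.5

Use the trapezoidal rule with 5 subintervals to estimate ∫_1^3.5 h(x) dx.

Δx = 0.5.
T_5 = (0.5/2)·[(-7) + 2·(-14.5) + 2·(-24) + 2·(-35.5) + 2·(-49) + (-64.5)] = -79.375.

-79.375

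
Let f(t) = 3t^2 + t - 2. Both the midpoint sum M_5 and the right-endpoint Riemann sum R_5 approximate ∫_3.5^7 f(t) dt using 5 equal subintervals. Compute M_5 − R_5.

-41.09875

M_5 = 311.07125.
R_5 = 352.17.
M_5 − R_5 = -41.09875.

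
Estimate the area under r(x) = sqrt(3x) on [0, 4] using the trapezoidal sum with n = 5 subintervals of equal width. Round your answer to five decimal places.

9.00304

Δx = (4 − 0)/5 = 0.8.
r(0) ≈ 0.00000, r(0.8) ≈ 1.54919, r(1.6) ≈ 2.19089, r(2.4) ≈ 2.68328, r(3.2) ≈ 3.09839, r(4) ≈ 3.46410.
T_5 = (Δx/2)·[r(x_0) + 2r(x_1) + ... + 2r(x_{4}) + r(x_5)].
Sum ≈ 9.00304.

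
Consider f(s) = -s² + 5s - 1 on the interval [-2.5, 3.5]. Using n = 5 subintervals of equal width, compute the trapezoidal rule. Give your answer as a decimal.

-11.94

Δs = (3.5 − (-2.5))/5 = 1.2.
f(-2.5) = -19.75, f(-1.3) = -9.19, f(-0.1) = -1.51, f(1.1) = 3.29, f(2.3) = 5.21, f(3.5) = 4.25.
T_5 = (Δs/2)·[f(s_0) + 2f(s_1) + ... + 2f(s_{4}) + f(s_5)].
Sum = -11.94.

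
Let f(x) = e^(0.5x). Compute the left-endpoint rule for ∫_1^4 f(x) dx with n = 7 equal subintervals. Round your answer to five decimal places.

Δx = (4 − 1)/7 = 3/7.
Left endpoints: 1, 10/7, 13/7, 16/7, 19/7, 22/7, 25/7.
f(1) ≈ 1.64872, f(10/7) ≈ 2.04273, f(13/7) ≈ 2.53089, f(16/7) ≈ 3.13571, f(19/7) ≈ 3.88508, f(22/7) ≈ 4.81352, f(25/7) ≈ 5.96384.
Sum = Δx · [f(1) + f(10/7) + f(13/7) + ...].
Sum ≈ 10.29450.

10.29450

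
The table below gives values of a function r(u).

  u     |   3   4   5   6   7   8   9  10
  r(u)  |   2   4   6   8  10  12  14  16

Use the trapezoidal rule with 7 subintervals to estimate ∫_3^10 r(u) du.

Δu = 1.
T_7 = (1/2)·[2 + 2·4 + 2·6 + 2·8 + 2·10 + 2·12 + 2·14 + 16] = 63.

63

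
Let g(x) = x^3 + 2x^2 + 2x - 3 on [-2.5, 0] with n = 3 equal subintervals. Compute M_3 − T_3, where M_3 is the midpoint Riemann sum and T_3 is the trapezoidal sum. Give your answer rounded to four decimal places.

0.7595

M_3 ≈ -12.845775.
T_3 ≈ -13.605324.
M_3 − T_3 ≈ 0.7595.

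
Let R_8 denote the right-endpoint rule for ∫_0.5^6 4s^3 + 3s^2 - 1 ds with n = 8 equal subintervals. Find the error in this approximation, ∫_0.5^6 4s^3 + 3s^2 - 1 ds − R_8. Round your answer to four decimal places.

-351.8926

Exact integral: ∫_0.5^6 f(s) ds = 1506.3125.
R_8 ≈ 1858.205078.
Error ≈ 1506.3125 − 1858.205078 ≈ -351.8926.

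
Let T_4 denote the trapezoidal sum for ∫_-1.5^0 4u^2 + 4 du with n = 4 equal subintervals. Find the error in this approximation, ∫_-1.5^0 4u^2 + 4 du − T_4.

-0.140625

Exact integral: ∫_-1.5^0 f(u) du = 10.5.
T_4 = 10.640625.
Error = 10.5 − 10.640625 = -0.140625.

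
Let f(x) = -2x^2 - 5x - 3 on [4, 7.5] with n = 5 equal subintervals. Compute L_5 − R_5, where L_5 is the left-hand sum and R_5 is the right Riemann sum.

68.6

L_5 = -315.98.
R_5 = -384.58.
L_5 − R_5 = 68.6.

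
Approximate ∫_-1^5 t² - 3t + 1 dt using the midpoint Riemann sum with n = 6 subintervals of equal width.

Δt = (5 − (-1))/6 = 1.
Midpoints: -0.5, 0.5, 1.5, 2.5, 3.5, 4.5.
f(-0.5) = 2.75, f(0.5) = -0.25, f(1.5) = -1.25, f(2.5) = -0.25, f(3.5) = 2.75, f(4.5) = 7.75.
Sum = Δt · [f(-0.5) + f(0.5) + f(1.5) + ...].
Sum = 11.5.

11.5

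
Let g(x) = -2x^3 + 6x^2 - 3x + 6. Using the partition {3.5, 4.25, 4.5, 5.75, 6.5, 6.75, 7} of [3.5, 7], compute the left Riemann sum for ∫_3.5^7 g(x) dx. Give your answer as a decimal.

Subinterval widths: 0.75, 0.25, 1.25, 0.75, 0.25, 0.25.
Left endpoints: 3.5, 4.25, 4.5, 5.75, 6.5, 6.75.
g(3.5) = -16.75, g(4.25) = -51.90625, g(4.5) = -68.25, g(5.75) = -193.09375, g(6.5) = -309.25, g(6.75) = -355.96875.
Sum = Σ Δx_i · g(x_i).
Sum = -421.9765625.

-421.9765625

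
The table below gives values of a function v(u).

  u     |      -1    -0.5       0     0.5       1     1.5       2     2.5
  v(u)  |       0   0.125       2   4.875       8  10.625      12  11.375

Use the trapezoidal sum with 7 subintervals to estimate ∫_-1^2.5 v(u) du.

21.65625

Δu = 0.5.
T_7 = (0.5/2)·[0 + 2·0.125 + 2·2 + 2·4.875 + 2·8 + 2·10.625 + 2·12 + 11.375] = 21.65625.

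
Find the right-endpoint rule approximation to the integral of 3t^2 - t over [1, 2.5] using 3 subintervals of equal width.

Δt = (2.5 − 1)/3 = 0.5.
Right endpoints: 1.5, 2, 2.5.
f(1.5) = 5.25, f(2) = 10, f(2.5) = 16.25.
Sum = Δt · [f(1.5) + f(2) + f(2.5)].
Sum = 15.75.

15.75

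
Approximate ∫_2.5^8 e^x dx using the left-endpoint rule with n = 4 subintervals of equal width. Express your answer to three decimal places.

Δx = (8 − 2.5)/4 = 1.375.
Left endpoints: 2.5, 3.875, 5.25, 6.625.
f(2.5) ≈ 12.182, f(3.875) ≈ 48.183, f(5.25) ≈ 190.566, f(6.625) ≈ 753.704.
Sum = Δx · [f(2.5) + f(3.875) + f(5.25) + f(6.625)].
Sum ≈ 1381.374.

1381.374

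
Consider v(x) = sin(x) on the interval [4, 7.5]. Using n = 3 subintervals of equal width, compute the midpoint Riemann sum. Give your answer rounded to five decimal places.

Δx = (7.5 − 4)/3 = 7/6.
Midpoints: 55/12, 5.75, 83/12.
v(55/12) ≈ -0.99168, v(5.75) ≈ -0.50828, v(83/12) ≈ 0.59195.
Sum = Δx · [v(55/12) + v(5.75) + v(83/12)].
Sum ≈ -1.05934.

-1.05934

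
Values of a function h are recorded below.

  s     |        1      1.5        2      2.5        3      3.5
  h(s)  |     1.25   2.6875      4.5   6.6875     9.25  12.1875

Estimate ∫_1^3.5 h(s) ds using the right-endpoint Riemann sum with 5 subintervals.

Δs = 0.5.
Sum = 0.5·[2.6875 + 4.5 + 6.6875 + 9.25 + 12.1875] = 17.65625.

17.65625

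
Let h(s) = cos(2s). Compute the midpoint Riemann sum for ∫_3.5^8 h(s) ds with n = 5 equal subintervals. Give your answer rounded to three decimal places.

Δs = (8 − 3.5)/5 = 0.9.
Midpoints: 3.95, 4.85, 5.75, 6.65, 7.55.
h(3.95) ≈ -0.046, h(4.85) ≈ -0.962, h(5.75) ≈ 0.483, h(6.65) ≈ 0.743, h(7.55) ≈ -0.821.
Sum = Δs · [h(3.95) + h(4.85) + h(5.75) + h(6.65) + h(7.55)].
Sum ≈ -0.543.

-0.543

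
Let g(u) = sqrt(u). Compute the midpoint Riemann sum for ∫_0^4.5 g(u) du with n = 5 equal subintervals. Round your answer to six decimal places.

6.408000

Δu = (4.5 − 0)/5 = 0.9.
Midpoints: 0.45, 1.35, 2.25, 3.15, 4.05.
g(0.45) ≈ 0.670820, g(1.35) ≈ 1.161895, g(2.25) ≈ 1.500000, g(3.15) ≈ 1.774824, g(4.05) ≈ 2.012461.
Sum = Δu · [g(0.45) + g(1.35) + g(2.25) + g(3.15) + g(4.05)].
Sum ≈ 6.408000.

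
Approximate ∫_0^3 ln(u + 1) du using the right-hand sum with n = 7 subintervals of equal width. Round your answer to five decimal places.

2.83085

Δu = (3 − 0)/7 = 3/7.
Right endpoints: 3/7, 6/7, 9/7, 12/7, 15/7, 18/7, 3.
f(3/7) ≈ 0.35667, f(6/7) ≈ 0.61904, f(9/7) ≈ 0.82668, f(12/7) ≈ 0.99853, f(15/7) ≈ 1.14513, f(18/7) ≈ 1.27297, f(3) ≈ 1.38629.
Sum = Δu · [f(3/7) + f(6/7) + f(9/7) + ...].
Sum ≈ 2.83085.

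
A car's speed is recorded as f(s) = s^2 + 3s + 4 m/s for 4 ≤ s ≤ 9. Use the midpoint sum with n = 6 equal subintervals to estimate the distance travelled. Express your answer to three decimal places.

Δs = (9 − 4)/6 = 5/6.
Midpoints: 53/12, 5.25, 73/12, 83/12, 7.75, 103/12.
f(53/12) = 5293/144, f(5.25) = 47.3125, f(73/12) = 8533/144, f(83/12) = 10453/144, f(7.75) = 87.3125, f(103/12) = 14893/144.
Sum = Δs · [f(53/12) + f(5.25) + f(73/12) + ...].
Sum ≈ 338.877.

338.877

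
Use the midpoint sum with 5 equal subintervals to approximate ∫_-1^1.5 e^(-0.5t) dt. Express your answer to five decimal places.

Δt = (1.5 − (-1))/5 = 0.5.
Midpoints: -0.75, -0.25, 0.25, 0.75, 1.25.
f(-0.75) ≈ 1.45499, f(-0.25) ≈ 1.13315, f(0.25) ≈ 0.88250, f(0.75) ≈ 0.68729, f(1.25) ≈ 0.53526.
Sum = Δt · [f(-0.75) + f(-0.25) + f(0.25) + f(0.75) + f(1.25)].
Sum ≈ 2.34659.

2.34659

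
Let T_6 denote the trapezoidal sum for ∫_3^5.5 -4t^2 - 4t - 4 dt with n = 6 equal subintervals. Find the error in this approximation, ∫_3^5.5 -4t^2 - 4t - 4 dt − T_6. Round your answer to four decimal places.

0.2894

Exact integral: ∫_3^5.5 f(t) dt ≈ -238.333333.
T_6 ≈ -238.622685.
Error ≈ -238.333333 − (-238.622685) ≈ 0.2894.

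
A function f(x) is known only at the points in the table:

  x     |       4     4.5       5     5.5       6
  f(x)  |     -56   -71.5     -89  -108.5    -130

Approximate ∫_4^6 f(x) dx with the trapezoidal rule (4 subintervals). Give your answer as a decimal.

Δx = 0.5.
T_4 = (0.5/2)·[(-56) + 2·(-71.5) + 2·(-89) + 2·(-108.5) + (-130)] = -181.

-181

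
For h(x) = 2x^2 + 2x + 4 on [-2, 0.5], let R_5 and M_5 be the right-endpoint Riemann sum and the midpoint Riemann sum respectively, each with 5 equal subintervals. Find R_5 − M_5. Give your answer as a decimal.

-0.3125

R_5 = 11.25.
M_5 = 11.5625.
R_5 − M_5 = -0.3125.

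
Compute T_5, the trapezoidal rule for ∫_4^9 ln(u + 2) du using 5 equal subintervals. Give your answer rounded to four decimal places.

10.6200

Δu = (9 − 4)/5 = 1.
f(4) ≈ 1.7918, f(5) ≈ 1.9459, f(6) ≈ 2.0794, f(7) ≈ 2.1972, f(8) ≈ 2.3026, f(9) ≈ 2.3979.
T_5 = (Δu/2)·[f(u_0) + 2f(u_1) + ... + 2f(u_{4}) + f(u_5)].
Sum ≈ 10.6200.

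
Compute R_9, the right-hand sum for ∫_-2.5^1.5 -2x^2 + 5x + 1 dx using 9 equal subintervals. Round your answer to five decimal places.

-12.70782

Δx = (1.5 − (-2.5))/9 = 4/9.
Right endpoints: -37/18, -29/18, -7/6, -13/18, -5/18, 1/6, 11/18, 19/18, 1.5.
f(-37/18) = -1436/81, f(-29/18) = -992/81, f(-7/6) = -68/9, f(-13/18) = -296/81, f(-5/18) = -44/81, f(1/6) = 16/9, f(11/18) = 268/81, f(19/18) = 328/81, f(1.5) = 4.
Sum = Δx · [f(-37/18) + f(-29/18) + f(-7/6) + ...].
Sum ≈ -12.70782.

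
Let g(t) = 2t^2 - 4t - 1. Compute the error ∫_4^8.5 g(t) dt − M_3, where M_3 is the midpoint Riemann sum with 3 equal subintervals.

Exact integral: ∫_4^8.5 g(t) dt = 249.75.
M_3 = 248.0625.
Error = 249.75 − 248.0625 = 1.6875.

1.6875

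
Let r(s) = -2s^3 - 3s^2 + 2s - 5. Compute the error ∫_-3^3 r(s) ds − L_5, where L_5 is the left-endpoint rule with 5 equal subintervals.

-53.28

Exact integral: ∫_-3^3 r(s) ds = -84.
L_5 = -30.72.
Error = -84 − (-30.72) = -53.28.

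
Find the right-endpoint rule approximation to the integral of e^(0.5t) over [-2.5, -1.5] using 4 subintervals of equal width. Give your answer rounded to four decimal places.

0.3954

Δt = (-1.5 − (-2.5))/4 = 0.25.
Right endpoints: -2.25, -2, -1.75, -1.5.
f(-2.25) ≈ 0.3247, f(-2) ≈ 0.3679, f(-1.75) ≈ 0.4169, f(-1.5) ≈ 0.4724.
Sum = Δt · [f(-2.25) + f(-2) + f(-1.75) + f(-1.5)].
Sum ≈ 0.3954.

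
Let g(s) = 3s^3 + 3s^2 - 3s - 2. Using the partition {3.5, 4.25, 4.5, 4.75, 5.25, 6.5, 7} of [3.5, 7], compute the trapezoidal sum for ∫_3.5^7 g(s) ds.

Subinterval widths: 0.75, 0.25, 0.25, 0.5, 1.25, 0.5.
g(3.5) = 152.875, g(4.25) = 269.734375, g(4.5) = 318.625, g(4.75) = 372.953125, g(5.25) = 499.046875, g(6.5) = 929.125, g(7) = 1153.
On each subinterval the trapezoid contributes (Δs_i/2)·[g(s_{i-1}) + g(s_i)].
Sum = 1949.609375.

1949.609375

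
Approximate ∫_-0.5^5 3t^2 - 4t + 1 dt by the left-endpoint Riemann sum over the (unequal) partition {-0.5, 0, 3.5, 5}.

Subinterval widths: 0.5, 3.5, 1.5.
Left endpoints: -0.5, 0, 3.5.
f(-0.5) = 3.75, f(0) = 1, f(3.5) = 23.75.
Sum = Σ Δt_i · f(t_i).
Sum = 41.

41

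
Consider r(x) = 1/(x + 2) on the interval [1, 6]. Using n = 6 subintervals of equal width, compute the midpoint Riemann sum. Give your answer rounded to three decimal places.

0.978

Δx = (6 − 1)/6 = 5/6.
Midpoints: 17/12, 2.25, 37/12, 47/12, 4.75, 67/12.
r(17/12) = 12/41, r(2.25) = 4/17, r(37/12) = 12/61, r(47/12) = 12/71, r(4.75) = 4/27, r(67/12) = 12/91.
Sum = Δx · [r(17/12) + r(2.25) + r(37/12) + ...].
Sum ≈ 0.978.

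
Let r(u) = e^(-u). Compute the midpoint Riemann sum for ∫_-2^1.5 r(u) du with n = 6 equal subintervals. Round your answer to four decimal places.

Δu = (1.5 − (-2))/6 = 7/12.
Midpoints: -41/24, -1.125, -13/24, 1/24, 0.625, 29/24.
r(-41/24) ≈ 5.5198, r(-1.125) ≈ 3.0802, r(-13/24) ≈ 1.7189, r(1/24) ≈ 0.9592, r(0.625) ≈ 0.5353, r(29/24) ≈ 0.2987.
Sum = Δu · [r(-41/24) + r(-1.125) + r(-13/24) + ...].
Sum ≈ 7.0653.

7.0653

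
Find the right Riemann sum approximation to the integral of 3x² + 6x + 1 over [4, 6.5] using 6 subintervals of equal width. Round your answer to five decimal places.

Δx = (6.5 − 4)/6 = 5/12.
Right endpoints: 53/12, 29/6, 5.25, 17/3, 73/12, 6.5.
f(53/12) = 4129/48, f(29/6) = 1201/12, f(5.25) = 115.1875, f(17/3) = 394/3, f(73/12) = 7129/48, f(6.5) = 166.75.
Sum = Δx · [f(53/12) + f(29/6) + f(5.25) + ...].
Sum ≈ 311.62326.

311.62326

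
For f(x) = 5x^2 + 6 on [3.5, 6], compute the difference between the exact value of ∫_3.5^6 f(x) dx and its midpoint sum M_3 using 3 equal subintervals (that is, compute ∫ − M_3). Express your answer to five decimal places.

0.72338

Exact integral: ∫_3.5^6 f(x) dx ≈ 303.5416667.
M_3 ≈ 302.8182870.
Error ≈ 303.5416667 − 302.8182870 ≈ 0.72338.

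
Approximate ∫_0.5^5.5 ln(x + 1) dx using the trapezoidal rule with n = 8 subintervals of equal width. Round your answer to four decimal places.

6.5419

Δx = (5.5 − 0.5)/8 = 0.625.
f(0.5) ≈ 0.4055, f(1.125) ≈ 0.7538, f(1.75) ≈ 1.0116, f(2.375) ≈ 1.2164, f(3) ≈ 1.3863, f(3.625) ≈ 1.5315, f(4.25) ≈ 1.6582, f(4.875) ≈ 1.7707, f(5.5) ≈ 1.8718.
T_8 = (Δx/2)·[f(x_0) + 2f(x_1) + ... + 2f(x_{7}) + f(x_8)].
Sum ≈ 6.5419.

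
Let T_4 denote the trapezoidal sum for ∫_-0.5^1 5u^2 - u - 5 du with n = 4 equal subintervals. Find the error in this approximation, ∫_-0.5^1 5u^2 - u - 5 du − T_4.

Exact integral: ∫_-0.5^1 f(u) du = -6.
T_4 = -5.82421875.
Error = -6 − (-5.82421875) = -0.17578125.

-0.17578125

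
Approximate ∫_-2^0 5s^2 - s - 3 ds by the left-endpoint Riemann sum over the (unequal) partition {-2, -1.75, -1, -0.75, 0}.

16.46875

Subinterval widths: 0.25, 0.75, 0.25, 0.75.
Left endpoints: -2, -1.75, -1, -0.75.
f(-2) = 19, f(-1.75) = 14.0625, f(-1) = 3, f(-0.75) = 0.5625.
Sum = Σ Δs_i · f(s_i).
Sum = 16.46875.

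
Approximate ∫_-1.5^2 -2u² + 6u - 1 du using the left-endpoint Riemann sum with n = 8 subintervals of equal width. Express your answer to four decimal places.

Δu = (2 − (-1.5))/8 = 0.4375.
Left endpoints: -1.5, -1.0625, -0.625, -0.1875, 0.25, 0.6875, 1.125, 1.5625.
f(-1.5) = -14.5, f(-1.0625) = -9.6328125, f(-0.625) = -5.53125, f(-0.1875) = -2.1953125, f(0.25) = 0.375, f(0.6875) = 2.1796875, f(1.125) = 3.21875, f(1.5625) = 3.4921875.
Sum = Δu · [f(-1.5) + f(-1.0625) + f(-0.625) + ...].
Sum ≈ -9.8848.

-9.8848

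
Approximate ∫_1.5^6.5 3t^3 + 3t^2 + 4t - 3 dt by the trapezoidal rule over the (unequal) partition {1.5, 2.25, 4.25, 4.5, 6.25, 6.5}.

1761.8046875

Subinterval widths: 0.75, 2, 0.25, 1.75, 0.25.
f(1.5) = 19.875, f(2.25) = 55.359375, f(4.25) = 298.484375, f(4.5) = 349.125, f(6.25) = 871.609375, f(6.5) = 973.625.
On each subinterval the trapezoid contributes (Δt_i/2)·[f(t_{i-1}) + f(t_i)].
Sum = 1761.8046875.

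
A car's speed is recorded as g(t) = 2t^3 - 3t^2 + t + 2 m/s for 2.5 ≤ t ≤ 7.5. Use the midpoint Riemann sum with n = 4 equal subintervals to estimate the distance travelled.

1173.671875

Δt = (7.5 − 2.5)/4 = 1.25.
Midpoints: 3.125, 4.375, 5.625, 6.875.
g(3.125) = 36.86328125, g(4.375) = 116.43359375, g(5.625) = 268.66015625, g(6.875) = 516.98046875.
Sum = Δt · [g(3.125) + g(4.375) + g(5.625) + g(6.875)].
Sum = 1173.671875.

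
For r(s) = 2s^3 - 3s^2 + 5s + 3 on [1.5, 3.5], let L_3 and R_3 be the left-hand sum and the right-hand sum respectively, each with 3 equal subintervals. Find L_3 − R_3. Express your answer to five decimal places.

L_3 ≈ 46.1111111.
R_3 ≈ 85.4444444.
L_3 − R_3 ≈ -39.33333.

-39.33333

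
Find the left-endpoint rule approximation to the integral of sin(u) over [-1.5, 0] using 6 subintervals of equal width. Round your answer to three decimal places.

Δu = (0 − (-1.5))/6 = 0.25.
Left endpoints: -1.5, -1.25, -1, -0.75, -0.5, -0.25.
f(-1.5) ≈ -0.997, f(-1.25) ≈ -0.949, f(-1) ≈ -0.841, f(-0.75) ≈ -0.682, f(-0.5) ≈ -0.479, f(-0.25) ≈ -0.247.
Sum = Δu · [f(-1.5) + f(-1.25) + f(-1) + ...].
Sum ≈ -1.049.

-1.049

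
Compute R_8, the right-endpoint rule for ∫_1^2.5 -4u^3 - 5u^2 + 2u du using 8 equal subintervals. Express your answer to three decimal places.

Δu = (2.5 − 1)/8 = 0.1875.
Right endpoints: 1.1875, 1.375, 1.5625, 1.75, 1.9375, 2.125, 2.3125, 2.5.
f(1.1875) = -11647/1024, f(1.375) = -17.1015625, f(1.5625) = -24925/1024, f(1.75) = -33.25, f(1.9375) = -45043/1024, f(2.125) = -56.7109375, f(2.3125) = -73297/1024, f(2.5) = -88.75.
Sum = Δu · [f(1.1875) + f(1.375) + f(1.5625) + ...].
Sum ≈ -65.080.

-65.080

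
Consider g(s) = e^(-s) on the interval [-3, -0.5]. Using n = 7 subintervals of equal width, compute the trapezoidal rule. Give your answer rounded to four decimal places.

18.6324

Δs = (-0.5 − (-3))/7 = 5/14.
g(-3) ≈ 20.0855, g(-37/14) ≈ 14.0533, g(-16/7) ≈ 9.8327, g(-27/14) ≈ 6.8797, g(-11/7) ≈ 4.8135, g(-17/14) ≈ 3.3679, g(-6/7) ≈ 2.3564, g(-0.5) ≈ 1.6487.
T_7 = (Δs/2)·[g(s_0) + 2g(s_1) + ... + 2g(s_{6}) + g(s_7)].
Sum ≈ 18.6324.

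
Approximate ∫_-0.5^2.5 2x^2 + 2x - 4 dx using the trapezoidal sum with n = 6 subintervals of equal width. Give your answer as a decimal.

4.75

Δx = (2.5 − (-0.5))/6 = 0.5.
f(-0.5) = -4.5, f(0) = -4, f(0.5) = -2.5, f(1) = 0, f(1.5) = 3.5, f(2) = 8, f(2.5) = 13.5.
T_6 = (Δx/2)·[f(x_0) + 2f(x_1) + ... + 2f(x_{5}) + f(x_6)].
Sum = 4.75.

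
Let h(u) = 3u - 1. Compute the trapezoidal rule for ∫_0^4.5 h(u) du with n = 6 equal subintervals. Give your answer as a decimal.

Δu = (4.5 − 0)/6 = 0.75.
h(0) = -1, h(0.75) = 1.25, h(1.5) = 3.5, h(2.25) = 5.75, h(3) = 8, h(3.75) = 10.25, h(4.5) = 12.5.
T_6 = (Δu/2)·[h(u_0) + 2h(u_1) + ... + 2h(u_{5}) + h(u_6)].
Sum = 25.875.

25.875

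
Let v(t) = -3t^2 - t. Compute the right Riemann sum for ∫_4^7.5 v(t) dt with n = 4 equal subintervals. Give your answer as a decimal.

Δt = (7.5 − 4)/4 = 0.875.
Right endpoints: 4.875, 5.75, 6.625, 7.5.
v(4.875) = -76.171875, v(5.75) = -104.9375, v(6.625) = -138.296875, v(7.5) = -176.25.
Sum = Δt · [v(4.875) + v(5.75) + v(6.625) + v(7.5)].
Sum = -433.69921875.

-433.69921875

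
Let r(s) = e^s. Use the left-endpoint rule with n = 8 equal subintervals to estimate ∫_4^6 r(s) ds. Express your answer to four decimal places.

307.0417

Δs = (6 − 4)/8 = 0.25.
Left endpoints: 4, 4.25, 4.5, 4.75, 5, 5.25, 5.5, 5.75.
r(4) ≈ 54.5982, r(4.25) ≈ 70.1054, r(4.5) ≈ 90.0171, r(4.75) ≈ 115.5843, r(5) ≈ 148.4132, r(5.25) ≈ 190.5663, r(5.5) ≈ 244.6919, r(5.75) ≈ 314.1907.
Sum = Δs · [r(4) + r(4.25) + r(4.5) + ...].
Sum ≈ 307.0417.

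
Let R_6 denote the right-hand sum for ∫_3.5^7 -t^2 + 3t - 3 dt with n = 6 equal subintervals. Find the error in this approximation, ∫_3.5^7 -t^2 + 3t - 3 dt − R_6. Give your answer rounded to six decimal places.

7.854745

Exact integral: ∫_3.5^7 f(t) dt ≈ -55.41666667.
R_6 ≈ -63.27141204.
Error ≈ -55.41666667 − (-63.27141204) ≈ 7.854745.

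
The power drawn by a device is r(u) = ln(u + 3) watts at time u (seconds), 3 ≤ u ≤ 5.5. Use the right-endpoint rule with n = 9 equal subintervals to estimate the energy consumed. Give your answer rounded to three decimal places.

Δu = (5.5 − 3)/9 = 5/18.
Right endpoints: 59/18, 32/9, 23/6, 37/9, 79/18, 14/3, 89/18, 47/9, 5.5.
r(59/18) ≈ 1.837, r(32/9) ≈ 1.880, r(23/6) ≈ 1.922, r(37/9) ≈ 1.962, r(79/18) ≈ 2.000, r(14/3) ≈ 2.037, r(89/18) ≈ 2.072, r(47/9) ≈ 2.107, r(5.5) ≈ 2.140.
Sum = Δu · [r(59/18) + r(32/9) + r(23/6) + ...].
Sum ≈ 4.988.

4.988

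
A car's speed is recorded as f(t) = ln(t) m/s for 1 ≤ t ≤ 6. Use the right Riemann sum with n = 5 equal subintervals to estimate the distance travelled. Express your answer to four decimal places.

6.5793

Δt = (6 − 1)/5 = 1.
Right endpoints: 2, 3, 4, 5, 6.
f(2) ≈ 0.6931, f(3) ≈ 1.0986, f(4) ≈ 1.3863, f(5) ≈ 1.6094, f(6) ≈ 1.7918.
Sum = Δt · [f(2) + f(3) + f(4) + f(5) + f(6)].
Sum ≈ 6.5793.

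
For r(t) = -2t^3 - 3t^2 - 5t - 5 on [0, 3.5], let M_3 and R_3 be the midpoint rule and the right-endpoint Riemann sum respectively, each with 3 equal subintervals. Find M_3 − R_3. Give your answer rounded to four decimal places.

97.7448

M_3 = -160.671875.
R_3 ≈ -258.416667.
M_3 − R_3 ≈ 97.7448.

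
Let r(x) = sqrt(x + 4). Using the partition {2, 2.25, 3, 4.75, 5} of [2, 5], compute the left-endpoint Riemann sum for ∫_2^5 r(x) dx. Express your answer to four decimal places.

7.8569

Subinterval widths: 0.25, 0.75, 1.75, 0.25.
Left endpoints: 2, 2.25, 3, 4.75.
r(2) ≈ 2.4495, r(2.25) ≈ 2.5000, r(3) ≈ 2.6458, r(4.75) ≈ 2.9580.
Sum = Σ Δx_i · r(x_i).
Sum ≈ 7.8569.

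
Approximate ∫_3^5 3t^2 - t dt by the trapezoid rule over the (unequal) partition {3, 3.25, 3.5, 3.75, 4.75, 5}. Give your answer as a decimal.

Subinterval widths: 0.25, 0.25, 0.25, 1, 0.25.
f(3) = 24, f(3.25) = 28.4375, f(3.5) = 33.25, f(3.75) = 38.4375, f(4.75) = 62.9375, f(5) = 70.
On each subinterval the trapezoid contributes (Δt_i/2)·[f(t_{i-1}) + f(t_i)].
Sum = 90.53125.

90.53125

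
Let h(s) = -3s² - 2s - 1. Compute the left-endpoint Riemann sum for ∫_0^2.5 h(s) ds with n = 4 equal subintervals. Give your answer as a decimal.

Δs = (2.5 − 0)/4 = 0.625.
Left endpoints: 0, 0.625, 1.25, 1.875.
h(0) = -1, h(0.625) = -3.421875, h(1.25) = -8.1875, h(1.875) = -15.296875.
Sum = Δs · [h(0) + h(0.625) + h(1.25) + h(1.875)].
Sum = -17.44140625.

-17.44140625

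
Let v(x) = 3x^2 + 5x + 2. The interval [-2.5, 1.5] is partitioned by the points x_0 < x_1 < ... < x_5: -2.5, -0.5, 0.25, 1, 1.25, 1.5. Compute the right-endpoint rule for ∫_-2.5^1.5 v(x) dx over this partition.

17.875

Subinterval widths: 2, 0.75, 0.75, 0.25, 0.25.
Right endpoints: -0.5, 0.25, 1, 1.25, 1.5.
v(-0.5) = 0.25, v(0.25) = 3.4375, v(1) = 10, v(1.25) = 12.9375, v(1.5) = 16.25.
Sum = Σ Δx_i · v(x_i).
Sum = 17.875.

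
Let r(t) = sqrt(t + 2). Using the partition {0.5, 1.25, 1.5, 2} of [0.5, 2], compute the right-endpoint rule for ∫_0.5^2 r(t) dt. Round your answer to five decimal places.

Subinterval widths: 0.75, 0.25, 0.5.
Right endpoints: 1.25, 1.5, 2.
r(1.25) ≈ 1.80278, r(1.5) ≈ 1.87083, r(2) ≈ 2.00000.
Sum = Σ Δt_i · r(t_i).
Sum ≈ 2.81979.

2.81979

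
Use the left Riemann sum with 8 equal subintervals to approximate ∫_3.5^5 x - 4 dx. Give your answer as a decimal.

0.234375

Δx = (5 − 3.5)/8 = 0.1875.
Left endpoints: 3.5, 3.6875, 3.875, 4.0625, 4.25, 4.4375, 4.625, 4.8125.
f(3.5) = -0.5, f(3.6875) = -0.3125, f(3.875) = -0.125, f(4.0625) = 0.0625, f(4.25) = 0.25, f(4.4375) = 0.4375, f(4.625) = 0.625, f(4.8125) = 0.8125.
Sum = Δx · [f(3.5) + f(3.6875) + f(3.875) + ...].
Sum = 0.234375.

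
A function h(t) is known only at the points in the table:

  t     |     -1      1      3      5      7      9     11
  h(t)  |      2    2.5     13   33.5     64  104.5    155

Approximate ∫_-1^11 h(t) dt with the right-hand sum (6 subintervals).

Δt = 2.
Sum = 2·[2.5 + 13 + 33.5 + 64 + 104.5 + 155] = 745.

745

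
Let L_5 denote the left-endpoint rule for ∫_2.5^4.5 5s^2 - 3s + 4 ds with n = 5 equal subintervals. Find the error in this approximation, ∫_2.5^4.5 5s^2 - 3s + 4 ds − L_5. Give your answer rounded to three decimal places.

Exact integral: ∫_2.5^4.5 f(s) ds ≈ 112.83333.
L_5 = 100.3.
Error ≈ 112.83333 − 100.3 ≈ 12.533.

12.533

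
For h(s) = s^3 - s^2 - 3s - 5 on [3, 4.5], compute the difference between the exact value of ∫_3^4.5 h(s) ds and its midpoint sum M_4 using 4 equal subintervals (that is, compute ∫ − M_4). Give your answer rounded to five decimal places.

0.18018

Exact integral: ∫_3^4.5 h(s) ds = 36.515625.
M_4 ≈ 36.3354492.
Error ≈ 36.515625 − 36.3354492 ≈ 0.18018.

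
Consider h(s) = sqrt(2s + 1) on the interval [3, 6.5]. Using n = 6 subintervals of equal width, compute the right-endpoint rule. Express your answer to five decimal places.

11.60415

Δs = (6.5 − 3)/6 = 7/12.
Right endpoints: 43/12, 25/6, 4.75, 16/3, 71/12, 6.5.
h(43/12) ≈ 2.85774, h(25/6) ≈ 3.05505, h(4.75) ≈ 3.24037, h(16/3) ≈ 3.41565, h(71/12) ≈ 3.58236, h(6.5) ≈ 3.74166.
Sum = Δs · [h(43/12) + h(25/6) + h(4.75) + ...].
Sum ≈ 11.60415.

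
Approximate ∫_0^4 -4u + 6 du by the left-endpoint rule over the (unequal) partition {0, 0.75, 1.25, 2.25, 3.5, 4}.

-0.75

Subinterval widths: 0.75, 0.5, 1, 1.25, 0.5.
Left endpoints: 0, 0.75, 1.25, 2.25, 3.5.
f(0) = 6, f(0.75) = 3, f(1.25) = 1, f(2.25) = -3, f(3.5) = -8.
Sum = Σ Δu_i · f(u_i).
Sum = -0.75.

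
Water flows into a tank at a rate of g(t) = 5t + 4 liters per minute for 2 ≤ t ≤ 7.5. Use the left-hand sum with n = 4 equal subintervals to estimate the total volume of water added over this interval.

Δt = (7.5 − 2)/4 = 1.375.
Left endpoints: 2, 3.375, 4.75, 6.125.
g(2) = 14, g(3.375) = 20.875, g(4.75) = 27.75, g(6.125) = 34.625.
Sum = Δt · [g(2) + g(3.375) + g(4.75) + g(6.125)].
Sum = 133.71875.

133.71875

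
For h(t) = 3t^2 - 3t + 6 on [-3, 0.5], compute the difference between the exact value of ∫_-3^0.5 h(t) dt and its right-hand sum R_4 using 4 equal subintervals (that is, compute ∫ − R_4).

14.73828125

Exact integral: ∫_-3^0.5 h(t) dt = 61.25.
R_4 = 46.51171875.
Error = 61.25 − 46.51171875 = 14.73828125.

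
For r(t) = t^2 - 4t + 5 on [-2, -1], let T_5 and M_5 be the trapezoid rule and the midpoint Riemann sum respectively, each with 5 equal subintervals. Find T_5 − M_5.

T_5 = 13.34.
M_5 = 13.33.
T_5 − M_5 = 0.01.

0.01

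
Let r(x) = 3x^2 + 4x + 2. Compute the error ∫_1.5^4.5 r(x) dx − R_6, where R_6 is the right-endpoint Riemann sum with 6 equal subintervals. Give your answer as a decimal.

Exact integral: ∫_1.5^4.5 r(x) dx = 129.75.
R_6 = 146.625.
Error = 129.75 − 146.625 = -16.875.

-16.875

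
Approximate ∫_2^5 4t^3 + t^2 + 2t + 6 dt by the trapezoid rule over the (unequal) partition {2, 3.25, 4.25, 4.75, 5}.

706.546875

Subinterval widths: 1.25, 1, 0.5, 0.25.
f(2) = 46, f(3.25) = 160.375, f(4.25) = 339.625, f(4.75) = 466.75, f(5) = 541.
On each subinterval the trapezoid contributes (Δt_i/2)·[f(t_{i-1}) + f(t_i)].
Sum = 706.546875.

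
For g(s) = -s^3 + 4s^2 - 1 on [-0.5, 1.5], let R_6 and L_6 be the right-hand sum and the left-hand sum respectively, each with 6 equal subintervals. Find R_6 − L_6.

1.5

R_6 ≈ 2.25925926.
L_6 ≈ 0.75925926.
R_6 − L_6 = 1.5.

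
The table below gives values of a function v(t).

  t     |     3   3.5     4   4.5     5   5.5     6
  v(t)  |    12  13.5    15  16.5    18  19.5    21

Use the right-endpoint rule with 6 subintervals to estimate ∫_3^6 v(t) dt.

Δt = 0.5.
Sum = 0.5·[13.5 + 15 + 16.5 + 18 + 19.5 + 21] = 51.75.

51.75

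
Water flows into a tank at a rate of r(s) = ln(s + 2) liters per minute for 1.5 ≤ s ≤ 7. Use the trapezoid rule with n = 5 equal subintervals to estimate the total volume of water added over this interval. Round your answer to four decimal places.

9.8728

Δs = (7 − 1.5)/5 = 1.1.
r(1.5) ≈ 1.2528, r(2.6) ≈ 1.5261, r(3.7) ≈ 1.7405, r(4.8) ≈ 1.9169, r(5.9) ≈ 2.0669, r(7) ≈ 2.1972.
T_5 = (Δs/2)·[r(s_0) + 2r(s_1) + ... + 2r(s_{4}) + r(s_5)].
Sum ≈ 9.8728.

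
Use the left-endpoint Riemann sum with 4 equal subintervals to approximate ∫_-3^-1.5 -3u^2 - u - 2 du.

-26.87109375

Δu = (-1.5 − (-3))/4 = 0.375.
Left endpoints: -3, -2.625, -2.25, -1.875.
f(-3) = -26, f(-2.625) = -20.046875, f(-2.25) = -14.9375, f(-1.875) = -10.671875.
Sum = Δu · [f(-3) + f(-2.625) + f(-2.25) + f(-1.875)].
Sum = -26.87109375.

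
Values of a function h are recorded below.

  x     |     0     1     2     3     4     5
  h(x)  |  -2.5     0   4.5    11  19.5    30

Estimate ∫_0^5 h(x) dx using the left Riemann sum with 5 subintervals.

Δx = 1.
Sum = 1·[(-2.5) + 0 + 4.5 + 11 + 19.5] = 32.5.

32.5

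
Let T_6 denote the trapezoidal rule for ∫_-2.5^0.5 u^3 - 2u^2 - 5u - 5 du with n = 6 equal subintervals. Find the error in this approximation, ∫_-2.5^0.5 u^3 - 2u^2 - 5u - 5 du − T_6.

0.625

Exact integral: ∫_-2.5^0.5 f(u) du = -20.25.
T_6 = -20.875.
Error = -20.25 − (-20.875) = 0.625.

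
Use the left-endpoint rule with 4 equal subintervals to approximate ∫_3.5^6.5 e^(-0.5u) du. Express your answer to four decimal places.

0.3238

Δu = (6.5 − 3.5)/4 = 0.75.
Left endpoints: 3.5, 4.25, 5, 5.75.
f(3.5) ≈ 0.1738, f(4.25) ≈ 0.1194, f(5) ≈ 0.0821, f(5.75) ≈ 0.0564.
Sum = Δu · [f(3.5) + f(4.25) + f(5) + f(5.75)].
Sum ≈ 0.3238.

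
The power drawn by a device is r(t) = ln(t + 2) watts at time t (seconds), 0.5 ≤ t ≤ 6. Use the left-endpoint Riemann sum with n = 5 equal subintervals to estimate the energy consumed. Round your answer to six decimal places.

Δt = (6 − 0.5)/5 = 1.1.
Left endpoints: 0.5, 1.6, 2.7, 3.8, 4.9.
r(0.5) ≈ 0.916291, r(1.6) ≈ 1.280934, r(2.7) ≈ 1.547563, r(3.8) ≈ 1.757858, r(4.9) ≈ 1.931521.
Sum = Δt · [r(0.5) + r(1.6) + r(2.7) + r(3.8) + r(4.9)].
Sum ≈ 8.177583.

8.177583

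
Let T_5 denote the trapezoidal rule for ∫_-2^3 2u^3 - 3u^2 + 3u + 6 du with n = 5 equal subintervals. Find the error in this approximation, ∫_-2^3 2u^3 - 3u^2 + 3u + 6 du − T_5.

Exact integral: ∫_-2^3 f(u) du = 35.
T_5 = 35.
Error = 35 − 35 = 0.

0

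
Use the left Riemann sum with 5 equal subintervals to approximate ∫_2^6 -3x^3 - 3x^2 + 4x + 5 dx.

-819.04

Δx = (6 − 2)/5 = 0.8.
Left endpoints: 2, 2.8, 3.6, 4.4, 5.2.
f(2) = -23, f(2.8) = -73.176, f(3.6) = -159.448, f(4.4) = -291.032, f(5.2) = -477.144.
Sum = Δx · [f(2) + f(2.8) + f(3.6) + f(4.4) + f(5.2)].
Sum = -819.04.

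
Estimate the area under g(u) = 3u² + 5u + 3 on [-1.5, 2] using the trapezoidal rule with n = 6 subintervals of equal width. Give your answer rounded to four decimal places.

26.8455

Δu = (2 − (-1.5))/6 = 7/12.
g(-1.5) = 2.25, g(-11/12) = 0.9375, g(-1/3) = 5/3, g(0.25) = 4.4375, g(5/6) = 9.25, g(17/12) = 773/48, g(2) = 25.
T_6 = (Δu/2)·[g(u_0) + 2g(u_1) + ... + 2g(u_{5}) + g(u_6)].
Sum ≈ 26.8455.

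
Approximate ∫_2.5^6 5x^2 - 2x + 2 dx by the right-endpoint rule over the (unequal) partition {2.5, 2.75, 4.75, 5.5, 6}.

410.890625

Subinterval widths: 0.25, 2, 0.75, 0.5.
Right endpoints: 2.75, 4.75, 5.5, 6.
f(2.75) = 34.3125, f(4.75) = 105.3125, f(5.5) = 142.25, f(6) = 170.
Sum = Σ Δx_i · f(x_i).
Sum = 410.890625.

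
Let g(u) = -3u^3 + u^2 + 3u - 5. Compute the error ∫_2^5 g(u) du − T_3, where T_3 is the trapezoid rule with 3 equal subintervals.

15.25

Exact integral: ∫_2^5 g(u) du = -401.25.
T_3 = -416.5.
Error = -401.25 − (-416.5) = 15.25.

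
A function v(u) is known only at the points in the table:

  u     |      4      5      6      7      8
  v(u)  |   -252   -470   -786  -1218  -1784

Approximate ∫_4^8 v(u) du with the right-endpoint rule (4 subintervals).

-4258

Δu = 1.
Sum = 1·[(-470) + (-786) + (-1218) + (-1784)] = -4258.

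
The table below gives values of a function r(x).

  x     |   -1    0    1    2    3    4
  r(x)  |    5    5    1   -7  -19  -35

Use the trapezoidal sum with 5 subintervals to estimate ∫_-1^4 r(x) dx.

Δx = 1.
T_5 = (1/2)·[5 + 2·5 + 2·1 + 2·(-7) + 2·(-19) + (-35)] = -35.

-35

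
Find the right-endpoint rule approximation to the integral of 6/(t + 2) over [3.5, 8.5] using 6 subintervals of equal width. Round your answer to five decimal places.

Δt = (8.5 − 3.5)/6 = 5/6.
Right endpoints: 13/3, 31/6, 6, 41/6, 23/3, 8.5.
f(13/3) = 18/19, f(31/6) = 36/43, f(6) = 0.75, f(41/6) = 36/53, f(23/3) = 18/29, f(8.5) = 4/7.
Sum = Δt · [f(13/3) + f(31/6) + f(6) + ...].
Sum ≈ 3.67162.

3.67162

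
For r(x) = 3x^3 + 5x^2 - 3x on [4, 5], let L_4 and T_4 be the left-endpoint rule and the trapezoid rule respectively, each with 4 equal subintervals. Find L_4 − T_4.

L_4 = 337.265625.
T_4 = 365.390625.
L_4 − T_4 = -28.125.

-28.125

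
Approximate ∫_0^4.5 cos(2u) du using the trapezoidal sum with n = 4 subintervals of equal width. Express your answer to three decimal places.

Δu = (4.5 − 0)/4 = 1.125.
f(0) ≈ 1.000, f(1.125) ≈ -0.628, f(2.25) ≈ -0.211, f(3.375) ≈ 0.893, f(4.5) ≈ -0.911.
T_4 = (Δu/2)·[f(u_0) + 2f(u_1) + 2f(u_2) + 2f(u_3) + f(u_4)].
Sum ≈ 0.111.

0.111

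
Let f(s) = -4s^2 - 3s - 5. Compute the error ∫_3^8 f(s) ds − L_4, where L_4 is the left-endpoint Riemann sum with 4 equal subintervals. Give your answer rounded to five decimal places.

-141.66667

Exact integral: ∫_3^8 f(s) ds ≈ -754.1666667.
L_4 = -612.5.
Error ≈ -754.1666667 − (-612.5) ≈ -141.66667.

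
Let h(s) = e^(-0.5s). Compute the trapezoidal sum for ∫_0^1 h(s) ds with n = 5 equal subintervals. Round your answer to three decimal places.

0.788

Δs = (1 − 0)/5 = 0.2.
h(0) ≈ 1.000, h(0.2) ≈ 0.905, h(0.4) ≈ 0.819, h(0.6) ≈ 0.741, h(0.8) ≈ 0.670, h(1) ≈ 0.607.
T_5 = (Δs/2)·[h(s_0) + 2h(s_1) + ... + 2h(s_{4}) + h(s_5)].
Sum ≈ 0.788.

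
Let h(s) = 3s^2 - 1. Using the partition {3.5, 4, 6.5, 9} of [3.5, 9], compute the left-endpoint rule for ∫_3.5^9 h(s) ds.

Subinterval widths: 0.5, 2.5, 2.5.
Left endpoints: 3.5, 4, 6.5.
h(3.5) = 35.75, h(4) = 47, h(6.5) = 125.75.
Sum = Σ Δs_i · h(s_i).
Sum = 449.75.

449.75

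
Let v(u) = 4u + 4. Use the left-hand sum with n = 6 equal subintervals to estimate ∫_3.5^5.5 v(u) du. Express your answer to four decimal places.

42.6667

Δu = (5.5 − 3.5)/6 = 1/3.
Left endpoints: 3.5, 23/6, 25/6, 4.5, 29/6, 31/6.
v(3.5) = 18, v(23/6) = 58/3, v(25/6) = 62/3, v(4.5) = 22, v(29/6) = 70/3, v(31/6) = 74/3.
Sum = Δu · [v(3.5) + v(23/6) + v(25/6) + ...].
Sum ≈ 42.6667.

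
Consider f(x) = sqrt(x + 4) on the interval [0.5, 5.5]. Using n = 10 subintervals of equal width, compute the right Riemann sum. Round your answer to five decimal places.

Δx = (5.5 − 0.5)/10 = 0.5.
Right endpoints: 1, 1.5, 2, 2.5, 3, 3.5, 4, 4.5, 5, 5.5.
f(1) ≈ 2.23607, f(1.5) ≈ 2.34521, f(2) ≈ 2.44949, f(2.5) ≈ 2.54951, f(3) ≈ 2.64575, f(3.5) ≈ 2.73861, f(4) ≈ 2.82843, f(4.5) ≈ 2.91548, f(5) ≈ 3.00000, f(5.5) ≈ 3.08221.
Sum = Δx · [f(1) + f(1.5) + f(2) + ...].
Sum ≈ 13.39537.

13.39537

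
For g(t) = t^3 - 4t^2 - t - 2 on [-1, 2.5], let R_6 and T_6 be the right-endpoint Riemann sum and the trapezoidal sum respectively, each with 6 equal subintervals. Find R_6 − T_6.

R_6 ≈ -24.920284.
T_6 ≈ -22.623409.
R_6 − T_6 = -2.296875.

-2.296875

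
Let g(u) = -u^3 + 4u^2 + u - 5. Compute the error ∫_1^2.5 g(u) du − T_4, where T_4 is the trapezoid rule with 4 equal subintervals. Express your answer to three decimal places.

Exact integral: ∫_1^2.5 g(u) du = 5.109375.
T_4 ≈ 5.06543.
Error ≈ 5.109375 − 5.06543 ≈ 0.044.

0.044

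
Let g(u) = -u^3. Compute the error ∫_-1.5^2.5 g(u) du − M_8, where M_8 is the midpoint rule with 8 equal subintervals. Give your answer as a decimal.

Exact integral: ∫_-1.5^2.5 g(u) du = -8.5.
M_8 = -8.375.
Error = -8.5 − (-8.375) = -0.125.

-0.125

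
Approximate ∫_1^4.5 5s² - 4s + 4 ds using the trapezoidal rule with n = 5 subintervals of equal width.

127.1375

Δs = (4.5 − 1)/5 = 0.7.
f(1) = 5, f(1.7) = 11.65, f(2.4) = 23.2, f(3.1) = 39.65, f(3.8) = 61, f(4.5) = 87.25.
T_5 = (Δs/2)·[f(s_0) + 2f(s_1) + ... + 2f(s_{4}) + f(s_5)].
Sum = 127.1375.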